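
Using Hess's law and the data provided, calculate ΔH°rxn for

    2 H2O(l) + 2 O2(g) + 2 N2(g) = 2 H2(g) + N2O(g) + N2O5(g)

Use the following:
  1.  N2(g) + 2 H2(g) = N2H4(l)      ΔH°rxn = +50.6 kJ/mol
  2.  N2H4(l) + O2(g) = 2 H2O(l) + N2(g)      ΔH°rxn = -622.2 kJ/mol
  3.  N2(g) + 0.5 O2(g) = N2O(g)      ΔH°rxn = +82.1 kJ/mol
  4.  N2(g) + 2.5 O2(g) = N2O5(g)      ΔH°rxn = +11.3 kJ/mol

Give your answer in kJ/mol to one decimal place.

ΔH°rxn = 665.0 kJ/mol

eq. 1 reversed (H2(g) must end up as a product): -50.6 kJ/mol
eq. 2 reversed (reverse to put H2O(l) on the reactant side): +622.2 kJ/mol
eq. 3 as written (N2O(g) already on the product side): +82.1 kJ/mol
eq. 4 as written (N2O5(g) already on the product side): +11.3 kJ/mol
ΔH°rxn = (-1)·(+50.6) + (-1)·(-622.2) + (1)·(+82.1) + (1)·(+11.3) = 665.0 kJ/mol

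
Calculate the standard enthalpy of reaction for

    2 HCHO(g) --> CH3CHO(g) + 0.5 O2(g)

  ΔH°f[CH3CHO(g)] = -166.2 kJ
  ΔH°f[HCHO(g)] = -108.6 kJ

ΔH°rxn = 51.0 kJ

ΔH°rxn = Σ nΔHf°(products) − Σ nΔHf°(reactants).
Products: 1·(-166.2) + 1/2·(+0.0) = -166.2
Reactants: 2·(-108.6) = -217.2
ΔH°rxn = (-166.2) − (-217.2) = 51.0 kJ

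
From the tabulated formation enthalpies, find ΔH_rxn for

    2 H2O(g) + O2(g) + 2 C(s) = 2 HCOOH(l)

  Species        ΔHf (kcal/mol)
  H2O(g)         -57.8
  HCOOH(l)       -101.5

ΔH_rxn = -87.4 kcal/mol

ΔH°rxn = Σ nΔHf°(products) − Σ nΔHf°(reactants).
Products: 2·(-101.5) = -203.0
Reactants: 2·(-57.8) + 1·(+0.0) + 2·(+0.0) = -115.6
ΔH_rxn = (-203.0) − (-115.6) = -87.4 kcal/mol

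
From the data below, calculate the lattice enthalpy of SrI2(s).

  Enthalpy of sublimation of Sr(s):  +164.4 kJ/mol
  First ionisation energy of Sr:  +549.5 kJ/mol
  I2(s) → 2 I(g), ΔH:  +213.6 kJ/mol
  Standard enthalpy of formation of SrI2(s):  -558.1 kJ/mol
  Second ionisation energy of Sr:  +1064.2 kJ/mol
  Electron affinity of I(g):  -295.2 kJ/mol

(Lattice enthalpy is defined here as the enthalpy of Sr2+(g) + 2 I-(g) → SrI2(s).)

ΔHf° = 1·ΔHsub + 1·(ΣIE) + 1·D(I2) + 2·EA + U
-558.1 = 1·(+164.4) + 1·(+1613.7) + 1·(+213.6) + 2·(-295.2) + U
U = -558.1 − (+1401.3) = -1959.4 kJ/mol

U = -1959.4 kJ/mol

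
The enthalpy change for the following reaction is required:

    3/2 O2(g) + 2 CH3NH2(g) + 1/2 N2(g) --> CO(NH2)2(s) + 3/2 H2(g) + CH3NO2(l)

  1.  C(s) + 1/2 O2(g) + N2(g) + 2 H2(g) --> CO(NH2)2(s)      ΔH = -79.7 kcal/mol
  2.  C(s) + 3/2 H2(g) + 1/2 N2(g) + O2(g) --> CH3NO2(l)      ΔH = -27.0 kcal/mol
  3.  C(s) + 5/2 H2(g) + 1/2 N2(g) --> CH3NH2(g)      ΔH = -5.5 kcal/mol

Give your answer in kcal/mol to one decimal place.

ΔH = -95.7 kcal/mol

eq. 1 as written: -79.7 kcal/mol
eq. 2 as written: -27.0 kcal/mol
eq. 3 reversed and × 2: (-2)·(-5.5) = +11.0 kcal/mol
ΔH = (1)·(-79.7) + (1)·(-27.0) + (-2)·(-5.5) = -95.7 kcal/mol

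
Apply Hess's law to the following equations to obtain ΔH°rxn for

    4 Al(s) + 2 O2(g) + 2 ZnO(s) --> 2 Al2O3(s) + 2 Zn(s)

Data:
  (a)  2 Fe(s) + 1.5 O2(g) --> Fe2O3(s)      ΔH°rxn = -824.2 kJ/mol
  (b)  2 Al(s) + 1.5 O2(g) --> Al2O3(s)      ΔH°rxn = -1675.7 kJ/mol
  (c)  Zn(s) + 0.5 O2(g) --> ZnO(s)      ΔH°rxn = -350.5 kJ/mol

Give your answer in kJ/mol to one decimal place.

(a): not needed (Fe(s) appears nowhere else).
(b) × 2 (scale by 2 for the 2 Al2O3(s)): (2)·(-1675.7) = -3351.4 kJ/mol
(c) reversed and × 2 (ZnO(s) must end up as a reactant; scale by 2 for the 2 ZnO(s)): (-2)·(-350.5) = +701.0 kJ/mol
Since enthalpy is a state function, ΔH°rxn = (-3351.4) + (+701.0) = -2650.4 kJ/mol

ΔH°rxn = -2650.4 kJ/mol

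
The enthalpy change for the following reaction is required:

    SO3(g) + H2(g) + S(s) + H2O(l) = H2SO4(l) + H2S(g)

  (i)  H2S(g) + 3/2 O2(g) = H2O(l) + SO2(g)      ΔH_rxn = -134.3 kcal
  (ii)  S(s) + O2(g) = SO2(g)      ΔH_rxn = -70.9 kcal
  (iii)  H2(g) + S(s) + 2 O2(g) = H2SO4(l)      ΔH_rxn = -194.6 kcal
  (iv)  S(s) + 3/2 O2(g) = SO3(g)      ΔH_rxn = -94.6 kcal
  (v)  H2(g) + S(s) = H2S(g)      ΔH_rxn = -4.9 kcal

ΔH_rxn = -36.6 kcal

(i) reversed: +134.3 kcal
(ii) as written: -70.9 kcal
(iii) as written: -194.6 kcal
(iv) reversed: +94.6 kcal
(v): not needed.
Summing the manipulated equations, ΔH_rxn = (-1)·(-134.3) + (1)·(-70.9) + (1)·(-194.6) + (-1)·(-94.6) = -36.6 kcal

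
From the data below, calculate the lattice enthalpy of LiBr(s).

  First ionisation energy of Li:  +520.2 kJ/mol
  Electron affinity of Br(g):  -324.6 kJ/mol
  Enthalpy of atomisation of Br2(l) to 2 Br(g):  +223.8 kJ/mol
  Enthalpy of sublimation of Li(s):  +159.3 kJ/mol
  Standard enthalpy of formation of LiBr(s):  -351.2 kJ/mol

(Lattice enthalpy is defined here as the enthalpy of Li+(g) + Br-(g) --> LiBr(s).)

U = -818.0 kJ/mol

ΔHf° = 1·ΔHsub + 1·(ΣIE) + 1/2·D(Br2) + 1·EA + U
-351.2 = 1·(+159.3) + 1·(+520.2) + 1/2·(+223.8) + 1·(-324.6) + U
U = -351.2 − (+466.8) = -818.0 kJ/mol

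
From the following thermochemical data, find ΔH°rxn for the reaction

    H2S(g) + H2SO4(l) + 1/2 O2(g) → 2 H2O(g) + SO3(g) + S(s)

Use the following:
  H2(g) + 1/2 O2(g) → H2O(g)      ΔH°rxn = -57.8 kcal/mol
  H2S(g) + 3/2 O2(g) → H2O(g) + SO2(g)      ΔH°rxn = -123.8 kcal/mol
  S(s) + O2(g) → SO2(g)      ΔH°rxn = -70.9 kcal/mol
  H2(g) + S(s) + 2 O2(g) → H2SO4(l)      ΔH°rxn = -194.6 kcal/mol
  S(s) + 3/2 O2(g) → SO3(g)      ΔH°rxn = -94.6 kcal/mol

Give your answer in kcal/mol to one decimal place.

ΔH°rxn = -10.7 kcal/mol

equation 1 as written: -57.8 kcal/mol
equation 2 as written: -123.8 kcal/mol
equation 3 reversed: +70.9 kcal/mol
equation 4 reversed: +194.6 kcal/mol
equation 5 as written: -94.6 kcal/mol
ΔH°rxn = (-57.8) + (-123.8) + (+70.9) + (+194.6) + (-94.6) = -10.7 kcal/mol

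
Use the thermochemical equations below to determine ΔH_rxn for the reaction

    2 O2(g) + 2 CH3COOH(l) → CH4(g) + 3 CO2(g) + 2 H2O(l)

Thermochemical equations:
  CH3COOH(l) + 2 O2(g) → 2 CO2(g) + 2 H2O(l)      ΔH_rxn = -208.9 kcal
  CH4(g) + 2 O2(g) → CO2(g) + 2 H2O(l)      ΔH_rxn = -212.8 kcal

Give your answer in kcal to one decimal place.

equation 1 × 2: (2)·(-208.9) = -417.8 kcal
equation 2 reversed: +212.8 kcal
ΔH_rxn = (2)·(-208.9) + (-1)·(-212.8) = -205.0 kcal

ΔH_rxn = -205.0 kcal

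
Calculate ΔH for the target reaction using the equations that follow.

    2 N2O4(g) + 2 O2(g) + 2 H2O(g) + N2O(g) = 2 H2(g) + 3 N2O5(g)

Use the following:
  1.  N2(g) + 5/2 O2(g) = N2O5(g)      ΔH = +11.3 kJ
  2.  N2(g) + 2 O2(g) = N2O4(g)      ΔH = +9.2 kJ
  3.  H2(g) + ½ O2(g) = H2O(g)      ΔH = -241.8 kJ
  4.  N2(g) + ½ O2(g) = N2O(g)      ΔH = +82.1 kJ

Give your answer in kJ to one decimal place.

eq. 1 × 3: (3)·(+11.3) = +33.9 kJ
eq. 2 reversed and × 2: (-2)·(+9.2) = -18.4 kJ
eq. 3 reversed and × 2: (-2)·(-241.8) = +483.6 kJ
eq. 4 reversed: -82.1 kJ
Since enthalpy is a state function, ΔH = (3)·(+11.3) + (-2)·(+9.2) + (-2)·(-241.8) + (-1)·(+82.1) = 417.0 kJ

ΔH = 417.0 kJ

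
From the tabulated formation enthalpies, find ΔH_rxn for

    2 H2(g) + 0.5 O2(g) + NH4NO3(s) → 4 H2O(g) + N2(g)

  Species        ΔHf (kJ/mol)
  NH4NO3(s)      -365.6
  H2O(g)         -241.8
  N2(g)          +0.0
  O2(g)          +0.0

ΔH°rxn = Σ nΔHf°(products) − Σ nΔHf°(reactants).
Products: 4·(-241.8) + 1·(+0.0) = -967.2
Reactants: 2·(+0.0) + 1/2·(+0.0) + 1·(-365.6) = -365.6
ΔH_rxn = (-967.2) − (-365.6) = -601.6 kJ/mol

ΔH_rxn = -601.6 kJ/mol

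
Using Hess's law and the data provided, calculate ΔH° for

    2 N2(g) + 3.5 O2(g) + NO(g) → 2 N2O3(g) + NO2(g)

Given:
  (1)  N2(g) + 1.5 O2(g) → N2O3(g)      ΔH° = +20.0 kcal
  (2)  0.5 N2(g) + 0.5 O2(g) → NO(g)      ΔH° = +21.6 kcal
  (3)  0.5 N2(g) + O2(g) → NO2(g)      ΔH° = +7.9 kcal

(1) × 2 (×2 to match 2 N2O3(g) in the target): (2)·(+20.0) = +40.0 kcal
(2) reversed (NO(g) must end up as a reactant): -21.6 kcal
(3) as written (NO2(g) already on the product side): +7.9 kcal
ΔH° = (2)·(+20.0) + (-1)·(+21.6) + (1)·(+7.9) = 26.3 kcal

ΔH° = 26.3 kcal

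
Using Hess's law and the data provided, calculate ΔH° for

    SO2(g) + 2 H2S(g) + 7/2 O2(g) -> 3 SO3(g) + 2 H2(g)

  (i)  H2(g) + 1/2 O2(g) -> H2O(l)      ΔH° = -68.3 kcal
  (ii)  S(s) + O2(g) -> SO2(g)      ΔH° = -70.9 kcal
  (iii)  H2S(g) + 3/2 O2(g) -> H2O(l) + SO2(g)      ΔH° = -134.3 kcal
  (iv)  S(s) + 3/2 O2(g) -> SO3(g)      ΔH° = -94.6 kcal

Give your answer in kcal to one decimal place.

(i) reversed and × 2 (H2(g) must end up as a product; ×2 to match 2 H2(g) in the target): (-2)·(-68.3) = +136.6 kcal
(ii) reversed and × 3: (-3)·(-70.9) = +212.7 kcal
(iii) × 2 (scale by 2 for the 2 H2S(g)): (2)·(-134.3) = -268.6 kcal
(iv) × 3 (×3 to match 3 SO3(g) in the target): (3)·(-94.6) = -283.8 kcal
ΔH° = (+136.6) + (+212.7) + (-268.6) + (-283.8) = -203.1 kcal

ΔH° = -203.1 kcal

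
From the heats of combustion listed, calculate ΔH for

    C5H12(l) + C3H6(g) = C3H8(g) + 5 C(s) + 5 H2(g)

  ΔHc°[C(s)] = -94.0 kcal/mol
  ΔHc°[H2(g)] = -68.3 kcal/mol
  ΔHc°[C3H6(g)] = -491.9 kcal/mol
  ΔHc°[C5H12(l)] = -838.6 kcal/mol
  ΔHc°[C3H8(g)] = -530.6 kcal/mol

ΔH = 11.6 kcal/mol

Using ΔH = Σ nΔHc°(reactants) − Σ nΔHc°(products):
= [1·(-838.6) + 1·(-491.9)] − [1·(-530.6) + 5·(-94.0) + 5·(-68.3)]
= 11.6 kcal/mol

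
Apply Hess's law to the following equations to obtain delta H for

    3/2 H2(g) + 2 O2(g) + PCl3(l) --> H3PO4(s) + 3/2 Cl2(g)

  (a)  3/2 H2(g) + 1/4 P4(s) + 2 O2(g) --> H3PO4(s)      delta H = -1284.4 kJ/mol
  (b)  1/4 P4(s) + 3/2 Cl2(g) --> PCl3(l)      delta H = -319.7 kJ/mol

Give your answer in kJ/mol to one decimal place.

(a) as written (H3PO4(s) already on the product side): -1284.4 kJ/mol
(b) reversed (PCl3(l) must end up as a reactant): +319.7 kJ/mol
Since enthalpy is a state function, delta H = (-1284.4) + (+319.7) = -964.7 kJ/mol

delta H = -964.7 kJ/mol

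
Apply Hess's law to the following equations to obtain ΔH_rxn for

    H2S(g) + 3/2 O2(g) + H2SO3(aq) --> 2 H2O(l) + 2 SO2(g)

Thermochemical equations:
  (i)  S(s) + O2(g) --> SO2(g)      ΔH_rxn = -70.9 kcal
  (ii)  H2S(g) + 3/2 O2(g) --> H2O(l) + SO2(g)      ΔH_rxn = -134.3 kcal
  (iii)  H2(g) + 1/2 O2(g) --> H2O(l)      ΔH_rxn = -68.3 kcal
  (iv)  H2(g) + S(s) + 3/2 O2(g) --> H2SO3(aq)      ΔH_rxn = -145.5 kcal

(i) as written: -70.9 kcal
(ii) as written (H2S(g) already on the reactant side): -134.3 kcal
(iii) as written: -68.3 kcal
(iv) reversed (reverse to put H2SO3(aq) on the reactant side): +145.5 kcal
By Hess's law, ΔH_rxn = (-70.9) + (-134.3) + (-68.3) + (+145.5) = -128.0 kcal

ΔH_rxn = -128.0 kcal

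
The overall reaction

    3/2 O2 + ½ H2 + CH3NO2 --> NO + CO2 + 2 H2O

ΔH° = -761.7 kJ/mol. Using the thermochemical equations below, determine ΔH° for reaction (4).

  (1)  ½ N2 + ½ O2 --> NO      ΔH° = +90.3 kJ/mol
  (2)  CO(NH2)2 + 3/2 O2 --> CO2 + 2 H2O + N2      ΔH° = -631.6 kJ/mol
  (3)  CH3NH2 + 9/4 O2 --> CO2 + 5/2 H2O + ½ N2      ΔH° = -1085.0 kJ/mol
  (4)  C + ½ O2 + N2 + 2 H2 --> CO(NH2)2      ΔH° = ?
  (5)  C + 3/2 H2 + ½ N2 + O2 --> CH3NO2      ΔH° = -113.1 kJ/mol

(1) as written: +90.3 kJ/mol
(2) as written: -631.6 kJ/mol
(3): not needed.
(4) as written: contributes x
(5) reversed: +113.1 kJ/mol
-761.7 = (+90.3) + (-631.6) + (+113.1) + x
x = (-761.7 − (-428.2)) / (1) = -333.5 kJ/mol

ΔH° = -333.5 kJ/mol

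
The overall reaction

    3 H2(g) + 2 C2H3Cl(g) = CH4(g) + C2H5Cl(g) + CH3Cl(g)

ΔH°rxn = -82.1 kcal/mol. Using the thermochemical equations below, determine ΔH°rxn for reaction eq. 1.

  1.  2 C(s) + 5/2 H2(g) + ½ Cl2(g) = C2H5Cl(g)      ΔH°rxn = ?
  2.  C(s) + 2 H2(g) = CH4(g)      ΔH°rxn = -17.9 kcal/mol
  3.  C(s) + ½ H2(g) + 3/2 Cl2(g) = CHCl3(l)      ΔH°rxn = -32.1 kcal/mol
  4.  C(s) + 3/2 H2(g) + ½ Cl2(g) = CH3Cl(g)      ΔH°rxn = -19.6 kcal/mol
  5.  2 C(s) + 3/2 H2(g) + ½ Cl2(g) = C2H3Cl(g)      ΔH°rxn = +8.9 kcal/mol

eq. 1 as written (C2H5Cl(g) already on the product side): contributes x
eq. 2 as written (CH4(g) already on the product side): -17.9 kcal/mol
eq. 3: not needed (CHCl3(l) appears nowhere else).
eq. 4 as written (CH3Cl(g) already on the product side): -19.6 kcal/mol
eq. 5 reversed and × 2 (C2H3Cl(g) must end up as a reactant; ×2 to match 2 C2H3Cl(g) in the target): (-2)·(+8.9) = -17.8 kcal/mol
-82.1 = (-17.9) + (-19.6) + (-17.8) + x
x = (-82.1 − (-55.3)) / (1) = -26.8 kcal/mol

ΔH°rxn = -26.8 kcal/mol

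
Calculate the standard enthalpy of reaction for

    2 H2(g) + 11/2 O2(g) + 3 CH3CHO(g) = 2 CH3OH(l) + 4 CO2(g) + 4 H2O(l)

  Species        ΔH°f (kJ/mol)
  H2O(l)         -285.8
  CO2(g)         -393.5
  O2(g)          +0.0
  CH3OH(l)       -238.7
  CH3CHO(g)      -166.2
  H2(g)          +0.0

ΔH°rxn = -2696.0 kJ/mol

Products: 2·(-238.7) + 4·(-393.5) + 4·(-285.8) = -3194.6
Reactants: 2·(+0.0) + 11/2·(+0.0) + 3·(-166.2) = -498.6
ΔH°rxn = (-3194.6) − (-498.6) = -2696.0 kJ/mol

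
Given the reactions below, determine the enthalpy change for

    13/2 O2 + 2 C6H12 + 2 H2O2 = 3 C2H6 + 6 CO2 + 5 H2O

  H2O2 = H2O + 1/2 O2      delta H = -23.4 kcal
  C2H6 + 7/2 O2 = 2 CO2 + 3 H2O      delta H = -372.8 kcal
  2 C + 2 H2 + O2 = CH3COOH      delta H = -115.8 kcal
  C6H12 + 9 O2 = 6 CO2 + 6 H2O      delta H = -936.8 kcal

equation 1 × 2: (2)·(-23.4) = -46.8 kcal
equation 2 reversed and × 3: (-3)·(-372.8) = +1118.4 kcal
equation 3: not needed.
equation 4 × 2: (2)·(-936.8) = -1873.6 kcal
delta H = (-46.8) + (+1118.4) + (-1873.6) = -802.0 kcal

delta H = -802.0 kcal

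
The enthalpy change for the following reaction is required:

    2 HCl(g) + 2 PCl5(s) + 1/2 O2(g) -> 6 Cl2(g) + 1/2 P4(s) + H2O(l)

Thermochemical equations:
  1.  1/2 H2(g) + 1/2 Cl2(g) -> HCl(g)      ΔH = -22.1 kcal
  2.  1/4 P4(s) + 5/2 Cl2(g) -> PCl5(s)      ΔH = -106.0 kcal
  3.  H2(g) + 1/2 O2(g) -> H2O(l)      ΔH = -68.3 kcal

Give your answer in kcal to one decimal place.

ΔH = 187.9 kcal

eq. 1 reversed and × 2 (HCl(g) must end up as a reactant; scale by 2 for the 2 HCl(g)): (-2)·(-22.1) = +44.2 kcal
eq. 2 reversed and × 2 (PCl5(s) must end up as a reactant; scale by 2 for the 2 PCl5(s)): (-2)·(-106.0) = +212.0 kcal
eq. 3 as written (H2O(l) already on the product side): -68.3 kcal
ΔH = (-2)·(-22.1) + (-2)·(-106.0) + (1)·(-68.3) = 187.9 kcal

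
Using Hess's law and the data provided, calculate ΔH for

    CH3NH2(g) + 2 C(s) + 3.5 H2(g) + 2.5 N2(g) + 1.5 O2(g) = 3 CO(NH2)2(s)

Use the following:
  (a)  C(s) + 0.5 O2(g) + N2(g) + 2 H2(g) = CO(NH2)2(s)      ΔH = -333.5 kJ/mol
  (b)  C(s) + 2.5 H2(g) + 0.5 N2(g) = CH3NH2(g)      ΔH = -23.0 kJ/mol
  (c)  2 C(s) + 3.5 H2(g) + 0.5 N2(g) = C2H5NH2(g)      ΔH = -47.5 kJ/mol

(a) × 3: (3)·(-333.5) = -1000.5 kJ/mol
(b) reversed: +23.0 kJ/mol
(c): not needed.
ΔH = (-1000.5) + (+23.0) = -977.5 kJ/mol

ΔH = -977.5 kJ/mol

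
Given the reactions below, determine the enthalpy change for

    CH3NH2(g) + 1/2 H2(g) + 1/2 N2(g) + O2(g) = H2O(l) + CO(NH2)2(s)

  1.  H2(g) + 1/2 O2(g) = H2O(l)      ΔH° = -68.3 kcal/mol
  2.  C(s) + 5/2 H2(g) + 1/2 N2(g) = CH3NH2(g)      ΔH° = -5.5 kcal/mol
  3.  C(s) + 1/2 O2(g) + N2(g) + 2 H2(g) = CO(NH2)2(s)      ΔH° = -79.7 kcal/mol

eq. 1 as written: -68.3 kcal/mol
eq. 2 reversed: +5.5 kcal/mol
eq. 3 as written: -79.7 kcal/mol
ΔH° = (-68.3) + (+5.5) + (-79.7) = -142.5 kcal/mol

ΔH° = -142.5 kcal/mol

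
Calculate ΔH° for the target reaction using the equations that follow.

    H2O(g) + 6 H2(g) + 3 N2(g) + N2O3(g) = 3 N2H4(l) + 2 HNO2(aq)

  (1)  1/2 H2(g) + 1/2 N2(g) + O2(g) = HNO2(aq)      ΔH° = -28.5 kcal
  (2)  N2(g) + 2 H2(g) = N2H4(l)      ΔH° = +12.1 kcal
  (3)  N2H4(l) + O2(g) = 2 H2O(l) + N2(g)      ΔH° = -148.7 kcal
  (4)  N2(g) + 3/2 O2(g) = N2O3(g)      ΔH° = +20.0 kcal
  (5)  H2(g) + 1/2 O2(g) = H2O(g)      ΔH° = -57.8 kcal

(1) × 2 (scale by 2 for the 2 HNO2(aq)): (2)·(-28.5) = -57.0 kcal
(2) × 3: (3)·(+12.1) = +36.3 kcal
(3): not needed (H2O(l) appears nowhere else).
(4) reversed (N2O3(g) must end up as a reactant): -20.0 kcal
(5) reversed (H2O(g) must end up as a reactant): +57.8 kcal
ΔH° = (2)·(-28.5) + (3)·(+12.1) + (-1)·(+20.0) + (-1)·(-57.8) = 17.1 kcal

ΔH° = 17.1 kcal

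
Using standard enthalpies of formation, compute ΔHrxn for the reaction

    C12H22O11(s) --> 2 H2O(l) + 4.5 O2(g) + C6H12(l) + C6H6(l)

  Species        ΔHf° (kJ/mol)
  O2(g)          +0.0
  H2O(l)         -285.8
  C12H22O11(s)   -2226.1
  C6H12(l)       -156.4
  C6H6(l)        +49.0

ΔHrxn = 1547.1 kJ/mol

Products: 2·(-285.8) + 9/2·(+0.0) + 1·(-156.4) + 1·(+49.0) = -679.0
Reactants: 1·(-2226.1) = -2226.1
ΔHrxn = (-679.0) − (-2226.1) = 1547.1 kJ/mol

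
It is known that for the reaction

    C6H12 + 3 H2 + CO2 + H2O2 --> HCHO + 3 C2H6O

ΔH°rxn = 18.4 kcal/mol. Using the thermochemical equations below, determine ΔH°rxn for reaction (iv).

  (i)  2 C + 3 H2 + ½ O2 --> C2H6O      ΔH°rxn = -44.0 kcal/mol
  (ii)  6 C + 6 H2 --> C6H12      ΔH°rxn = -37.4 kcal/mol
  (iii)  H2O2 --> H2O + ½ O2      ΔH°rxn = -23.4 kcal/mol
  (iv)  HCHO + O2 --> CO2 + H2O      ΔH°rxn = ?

(i) × 3: (3)·(-44.0) = -132.0 kcal/mol
(ii) reversed: +37.4 kcal/mol
(iii) as written: -23.4 kcal/mol
(iv) reversed: contributes −x
+18.4 = (-132.0) + (+37.4) + (-23.4) − x
x = (+18.4 − (-118.0)) / (-1) = -136.4 kcal/mol

ΔH°rxn = -136.4 kcal/mol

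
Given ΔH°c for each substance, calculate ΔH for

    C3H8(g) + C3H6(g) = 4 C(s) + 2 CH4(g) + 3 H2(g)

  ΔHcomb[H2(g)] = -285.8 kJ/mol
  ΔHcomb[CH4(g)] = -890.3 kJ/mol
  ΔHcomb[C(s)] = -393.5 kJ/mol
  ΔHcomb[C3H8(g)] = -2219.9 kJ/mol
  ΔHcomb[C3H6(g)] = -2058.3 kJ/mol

Using ΔH = Σ nΔHc°(reactants) − Σ nΔHc°(products):
= [1·(-2219.9) + 1·(-2058.3)] − [4·(-393.5) + 2·(-890.3) + 3·(-285.8)]
= -66.2 kJ/mol

ΔH = -66.2 kJ/mol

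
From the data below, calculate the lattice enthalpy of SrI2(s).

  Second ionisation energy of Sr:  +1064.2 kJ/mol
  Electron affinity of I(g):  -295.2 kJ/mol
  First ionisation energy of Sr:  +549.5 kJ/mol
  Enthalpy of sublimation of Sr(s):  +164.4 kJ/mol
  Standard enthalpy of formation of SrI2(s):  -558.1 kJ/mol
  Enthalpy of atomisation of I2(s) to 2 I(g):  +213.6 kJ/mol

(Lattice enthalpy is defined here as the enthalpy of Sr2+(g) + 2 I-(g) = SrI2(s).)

U = -1959.4 kJ/mol

ΔHf° = 1·ΔHsub + 1·(ΣIE) + 1·D(I2) + 2·EA + U
-558.1 = 1·(+164.4) + 1·(+1613.7) + 1·(+213.6) + 2·(-295.2) + U
U = -558.1 − (+1401.3) = -1959.4 kJ/mol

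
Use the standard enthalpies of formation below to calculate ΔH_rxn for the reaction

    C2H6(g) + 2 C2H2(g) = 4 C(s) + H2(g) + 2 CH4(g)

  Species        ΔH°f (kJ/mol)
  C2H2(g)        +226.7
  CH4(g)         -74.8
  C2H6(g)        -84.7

ΔH_rxn = -518.3 kJ/mol

Products: 4·(+0.0) + 1·(+0.0) + 2·(-74.8) = -149.6
Reactants: 1·(-84.7) + 2·(+226.7) = +368.7
ΔH_rxn = (-149.6) − (+368.7) = -518.3 kJ/mol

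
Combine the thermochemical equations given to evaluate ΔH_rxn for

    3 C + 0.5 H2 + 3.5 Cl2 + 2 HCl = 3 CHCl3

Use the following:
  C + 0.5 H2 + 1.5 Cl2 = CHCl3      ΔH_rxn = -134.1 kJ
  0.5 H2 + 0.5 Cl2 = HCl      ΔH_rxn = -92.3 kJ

ΔH_rxn = -217.7 kJ

equation 1 × 3: (3)·(-134.1) = -402.3 kJ
equation 2 reversed and × 2: (-2)·(-92.3) = +184.6 kJ
ΔH_rxn = (-402.3) + (+184.6) = -217.7 kJ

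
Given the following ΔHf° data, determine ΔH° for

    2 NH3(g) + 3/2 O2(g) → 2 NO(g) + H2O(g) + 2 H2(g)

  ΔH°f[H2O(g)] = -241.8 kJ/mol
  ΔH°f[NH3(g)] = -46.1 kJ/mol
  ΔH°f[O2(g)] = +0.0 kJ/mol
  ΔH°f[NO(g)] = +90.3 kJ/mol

ΔH°rxn = Σ nΔHf°(products) − Σ nΔHf°(reactants).
Products: 2·(+90.3) + 1·(-241.8) + 2·(+0.0) = -61.2
Reactants: 2·(-46.1) + 3/2·(+0.0) = -92.2
ΔH° = (-61.2) − (-92.2) = 31.0 kJ/mol

ΔH° = 31.0 kJ/mol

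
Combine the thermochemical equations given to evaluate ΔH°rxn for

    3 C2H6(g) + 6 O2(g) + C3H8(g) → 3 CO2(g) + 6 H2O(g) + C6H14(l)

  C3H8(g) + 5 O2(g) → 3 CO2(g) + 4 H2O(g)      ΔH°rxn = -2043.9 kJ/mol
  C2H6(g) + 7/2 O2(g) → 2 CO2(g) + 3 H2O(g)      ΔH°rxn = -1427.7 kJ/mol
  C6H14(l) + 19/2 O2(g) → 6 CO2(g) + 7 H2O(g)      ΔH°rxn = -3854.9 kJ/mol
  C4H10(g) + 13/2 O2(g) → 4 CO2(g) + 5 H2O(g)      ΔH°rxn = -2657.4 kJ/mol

equation 1 as written: -2043.9 kJ/mol
equation 2 × 3: (3)·(-1427.7) = -4283.1 kJ/mol
equation 3 reversed: +3854.9 kJ/mol
equation 4: not needed.
Combining the equations, ΔH°rxn = (1)·(-2043.9) + (3)·(-1427.7) + (-1)·(-3854.9) = -2472.1 kJ/mol

ΔH°rxn = -2472.1 kJ/mol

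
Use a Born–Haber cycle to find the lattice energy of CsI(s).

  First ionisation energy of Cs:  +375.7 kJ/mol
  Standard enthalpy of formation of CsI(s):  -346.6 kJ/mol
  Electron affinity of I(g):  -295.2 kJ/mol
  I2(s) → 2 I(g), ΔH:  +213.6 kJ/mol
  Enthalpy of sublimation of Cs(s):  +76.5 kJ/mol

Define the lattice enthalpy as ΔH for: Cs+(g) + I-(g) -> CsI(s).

ΔHf° = 1·ΔHsub + 1·(ΣIE) + 1/2·D(I2) + 1·EA + U
-346.6 = 1·(+76.5) + 1·(+375.7) + 1/2·(+213.6) + 1·(-295.2) + U
U = -346.6 − (+263.8) = -610.4 kJ/mol

U = -610.4 kJ/mol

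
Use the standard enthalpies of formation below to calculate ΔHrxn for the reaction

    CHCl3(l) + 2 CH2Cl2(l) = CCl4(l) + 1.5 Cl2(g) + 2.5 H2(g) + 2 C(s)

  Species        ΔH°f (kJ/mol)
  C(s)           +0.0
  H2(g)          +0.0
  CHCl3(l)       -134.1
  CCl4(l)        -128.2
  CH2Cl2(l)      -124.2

Products: 1·(-128.2) + 3/2·(+0.0) + 5/2·(+0.0) + 2·(+0.0) = -128.2
Reactants: 1·(-134.1) + 2·(-124.2) = -382.5
ΔHrxn = (-128.2) − (-382.5) = 254.3 kJ/mol

ΔHrxn = 254.3 kJ/mol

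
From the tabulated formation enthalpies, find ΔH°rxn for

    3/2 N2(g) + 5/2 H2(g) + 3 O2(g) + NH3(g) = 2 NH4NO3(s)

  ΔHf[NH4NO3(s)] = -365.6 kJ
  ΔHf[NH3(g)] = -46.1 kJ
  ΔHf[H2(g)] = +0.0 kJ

Products: 2·(-365.6) = -731.2
Reactants: 3/2·(+0.0) + 5/2·(+0.0) + 3·(+0.0) + 1·(-46.1) = -46.1
ΔH°rxn = (-731.2) − (-46.1) = -685.1 kJ

ΔH°rxn = -685.1 kJ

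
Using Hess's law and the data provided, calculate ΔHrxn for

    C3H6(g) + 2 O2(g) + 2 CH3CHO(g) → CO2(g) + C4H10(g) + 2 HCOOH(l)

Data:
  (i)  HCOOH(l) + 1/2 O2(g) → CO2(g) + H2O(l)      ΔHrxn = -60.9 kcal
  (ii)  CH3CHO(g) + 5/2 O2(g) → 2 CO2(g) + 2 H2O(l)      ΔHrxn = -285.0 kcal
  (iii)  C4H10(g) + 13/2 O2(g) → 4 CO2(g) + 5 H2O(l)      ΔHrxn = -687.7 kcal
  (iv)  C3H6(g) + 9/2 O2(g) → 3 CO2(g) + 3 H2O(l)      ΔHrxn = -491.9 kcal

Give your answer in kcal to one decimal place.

(i) reversed and × 2 (HCOOH(l) must end up as a product; scale by 2 for the 2 HCOOH(l)): (-2)·(-60.9) = +121.8 kcal
(ii) × 2 (×2 to match 2 CH3CHO(g) in the target): (2)·(-285.0) = -570.0 kcal
(iii) reversed (reverse to put C4H10(g) on the product side): +687.7 kcal
(iv) as written (C3H6(g) already on the reactant side): -491.9 kcal
ΔHrxn = (-2)·(-60.9) + (2)·(-285.0) + (-1)·(-687.7) + (1)·(-491.9) = -252.4 kcal

ΔHrxn = -252.4 kcal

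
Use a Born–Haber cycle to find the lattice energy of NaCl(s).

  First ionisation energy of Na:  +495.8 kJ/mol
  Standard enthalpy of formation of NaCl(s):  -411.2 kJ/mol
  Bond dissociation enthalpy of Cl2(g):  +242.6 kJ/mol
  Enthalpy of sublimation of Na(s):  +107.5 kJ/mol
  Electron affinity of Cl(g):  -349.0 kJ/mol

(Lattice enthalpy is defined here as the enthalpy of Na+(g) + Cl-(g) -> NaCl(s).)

U = -786.8 kJ/mol

ΔHf° = 1·ΔHsub + 1·(ΣIE) + 1/2·D(Cl2) + 1·EA + U
-411.2 = 1·(+107.5) + 1·(+495.8) + 1/2·(+242.6) + 1·(-349.0) + U
U = -411.2 − (+375.6) = -786.8 kJ/mol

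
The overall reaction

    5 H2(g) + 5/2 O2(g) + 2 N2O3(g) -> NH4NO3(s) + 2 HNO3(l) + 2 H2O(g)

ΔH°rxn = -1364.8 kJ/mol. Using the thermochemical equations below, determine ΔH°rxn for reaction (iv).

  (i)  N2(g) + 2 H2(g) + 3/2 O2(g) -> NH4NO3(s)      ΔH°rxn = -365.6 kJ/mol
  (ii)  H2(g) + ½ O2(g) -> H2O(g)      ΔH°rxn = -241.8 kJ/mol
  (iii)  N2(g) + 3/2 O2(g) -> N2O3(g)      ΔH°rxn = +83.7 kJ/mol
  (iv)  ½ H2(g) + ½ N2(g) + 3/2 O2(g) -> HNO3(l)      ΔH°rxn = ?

(i) as written (NH4NO3(s) already on the product side): -365.6 kJ/mol
(ii) × 2 (scale by 2 for the 2 H2O(g)): (2)·(-241.8) = -483.6 kJ/mol
(iii) reversed and × 2 (N2O3(g) must end up as a reactant; scale by 2 for the 2 N2O3(g)): (-2)·(+83.7) = -167.4 kJ/mol
(iv) × 2 (scale by 2 for the 2 HNO3(l)): contributes 2·x
-1364.8 = (-365.6) + (-483.6) + (-167.4) + 2·x
x = (-1364.8 − (-1016.6)) / (2) = -174.1 kJ/mol

ΔH°rxn = -174.1 kJ/mol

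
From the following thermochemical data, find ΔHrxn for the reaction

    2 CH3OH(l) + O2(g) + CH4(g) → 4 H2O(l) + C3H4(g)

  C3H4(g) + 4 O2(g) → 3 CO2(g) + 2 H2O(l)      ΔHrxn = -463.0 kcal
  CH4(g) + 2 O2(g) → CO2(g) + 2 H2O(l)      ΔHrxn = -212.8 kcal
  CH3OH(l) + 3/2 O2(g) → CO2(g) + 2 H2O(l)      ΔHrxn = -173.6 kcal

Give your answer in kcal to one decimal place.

ΔHrxn = -97.0 kcal

equation 1 reversed (reverse to put C3H4(g) on the product side): +463.0 kcal
equation 2 as written (CH4(g) already on the reactant side): -212.8 kcal
equation 3 × 2 (×2 to match 2 CH3OH(l) in the target): (2)·(-173.6) = -347.2 kcal
ΔHrxn = (-1)·(-463.0) + (1)·(-212.8) + (2)·(-173.6) = -97.0 kcal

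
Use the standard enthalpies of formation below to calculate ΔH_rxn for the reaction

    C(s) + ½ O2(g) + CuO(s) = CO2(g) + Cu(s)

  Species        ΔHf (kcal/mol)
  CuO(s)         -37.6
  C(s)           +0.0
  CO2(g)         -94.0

Products: 1·(-94.0) + 1·(+0.0) = -94.0
Reactants: 1·(+0.0) + 1/2·(+0.0) + 1·(-37.6) = -37.6
ΔH_rxn = (-94.0) − (-37.6) = -56.4 kcal/mol

ΔH_rxn = -56.4 kcal/mol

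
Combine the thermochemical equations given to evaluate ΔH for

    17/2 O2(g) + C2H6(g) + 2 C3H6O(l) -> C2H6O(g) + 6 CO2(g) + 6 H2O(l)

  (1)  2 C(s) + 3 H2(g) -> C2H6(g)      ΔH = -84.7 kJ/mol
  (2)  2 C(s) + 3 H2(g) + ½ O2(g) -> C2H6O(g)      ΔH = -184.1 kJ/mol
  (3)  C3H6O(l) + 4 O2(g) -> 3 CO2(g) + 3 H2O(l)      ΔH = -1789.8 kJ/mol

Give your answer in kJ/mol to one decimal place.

(1) reversed: +84.7 kJ/mol
(2) as written: -184.1 kJ/mol
(3) × 2: (2)·(-1789.8) = -3579.6 kJ/mol
ΔH = (+84.7) + (-184.1) + (-3579.6) = -3679.0 kJ/mol

ΔH = -3679.0 kJ/mol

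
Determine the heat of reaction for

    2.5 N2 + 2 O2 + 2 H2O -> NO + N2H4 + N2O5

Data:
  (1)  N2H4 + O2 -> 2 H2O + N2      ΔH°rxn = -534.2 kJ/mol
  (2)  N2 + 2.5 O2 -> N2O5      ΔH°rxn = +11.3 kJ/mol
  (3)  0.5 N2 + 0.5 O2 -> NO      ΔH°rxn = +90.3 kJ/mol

(1) reversed: +534.2 kJ/mol
(2) as written: +11.3 kJ/mol
(3) as written: +90.3 kJ/mol
Combining the equations, ΔH°rxn = (-1)·(-534.2) + (1)·(+11.3) + (1)·(+90.3) = 635.8 kJ/mol

ΔH°rxn = 635.8 kJ/mol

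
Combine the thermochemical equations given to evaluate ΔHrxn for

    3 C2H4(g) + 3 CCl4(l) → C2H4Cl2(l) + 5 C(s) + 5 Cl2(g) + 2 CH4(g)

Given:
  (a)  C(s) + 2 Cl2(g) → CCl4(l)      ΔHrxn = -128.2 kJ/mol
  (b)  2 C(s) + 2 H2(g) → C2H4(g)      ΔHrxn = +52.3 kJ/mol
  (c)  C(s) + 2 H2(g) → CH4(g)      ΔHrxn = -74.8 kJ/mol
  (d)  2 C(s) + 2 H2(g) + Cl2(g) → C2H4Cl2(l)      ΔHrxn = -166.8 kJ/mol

ΔHrxn = -88.7 kJ/mol

(a) reversed and × 3 (reverse to put CCl4(l) on the reactant side; ×3 to match 3 CCl4(l) in the target): (-3)·(-128.2) = +384.6 kJ/mol
(b) reversed and × 3 (reverse to put C2H4(g) on the reactant side; ×3 to match 3 C2H4(g) in the target): (-3)·(+52.3) = -156.9 kJ/mol
(c) × 2 (scale by 2 for the 2 CH4(g)): (2)·(-74.8) = -149.6 kJ/mol
(d) as written (C2H4Cl2(l) already on the product side): -166.8 kJ/mol
ΔHrxn = (+384.6) + (-156.9) + (-149.6) + (-166.8) = -88.7 kJ/mol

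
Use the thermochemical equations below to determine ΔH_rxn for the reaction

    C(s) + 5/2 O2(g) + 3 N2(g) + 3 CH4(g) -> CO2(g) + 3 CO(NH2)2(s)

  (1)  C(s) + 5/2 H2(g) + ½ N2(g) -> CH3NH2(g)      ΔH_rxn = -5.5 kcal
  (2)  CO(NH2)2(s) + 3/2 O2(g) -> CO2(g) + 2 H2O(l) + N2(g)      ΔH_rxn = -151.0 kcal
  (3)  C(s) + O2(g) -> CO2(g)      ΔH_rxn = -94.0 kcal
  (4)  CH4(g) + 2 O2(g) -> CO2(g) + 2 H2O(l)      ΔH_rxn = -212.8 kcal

ΔH_rxn = -279.4 kcal

(1): not needed.
(2) reversed and × 3: (-3)·(-151.0) = +453.0 kcal
(3) as written: -94.0 kcal
(4) × 3: (3)·(-212.8) = -638.4 kcal
ΔH_rxn = (+453.0) + (-94.0) + (-638.4) = -279.4 kcal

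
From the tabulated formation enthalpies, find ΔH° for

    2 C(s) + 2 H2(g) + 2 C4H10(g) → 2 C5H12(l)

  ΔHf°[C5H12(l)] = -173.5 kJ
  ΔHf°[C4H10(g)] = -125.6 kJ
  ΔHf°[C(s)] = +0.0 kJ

Products: 2·(-173.5) = -347.0
Reactants: 2·(+0.0) + 2·(+0.0) + 2·(-125.6) = -251.2
ΔH° = (-347.0) − (-251.2) = -95.8 kJ

ΔH° = -95.8 kJ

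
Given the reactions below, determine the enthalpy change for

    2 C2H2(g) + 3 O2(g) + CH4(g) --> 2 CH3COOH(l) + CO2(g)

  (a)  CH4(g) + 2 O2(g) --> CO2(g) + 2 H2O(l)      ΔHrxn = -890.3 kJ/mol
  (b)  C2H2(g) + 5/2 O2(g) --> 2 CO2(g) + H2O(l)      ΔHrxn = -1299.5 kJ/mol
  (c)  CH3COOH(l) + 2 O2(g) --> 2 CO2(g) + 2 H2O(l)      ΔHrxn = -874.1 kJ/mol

(a) as written (CH4(g) already on the reactant side): -890.3 kJ/mol
(b) × 2 (scale by 2 for the 2 C2H2(g)): (2)·(-1299.5) = -2599.0 kJ/mol
(c) reversed and × 2 (reverse to put CH3COOH(l) on the product side; ×2 to match 2 CH3COOH(l) in the target): (-2)·(-874.1) = +1748.2 kJ/mol
ΔHrxn = (-890.3) + (-2599.0) + (+1748.2) = -1741.1 kJ/mol

ΔHrxn = -1741.1 kJ/mol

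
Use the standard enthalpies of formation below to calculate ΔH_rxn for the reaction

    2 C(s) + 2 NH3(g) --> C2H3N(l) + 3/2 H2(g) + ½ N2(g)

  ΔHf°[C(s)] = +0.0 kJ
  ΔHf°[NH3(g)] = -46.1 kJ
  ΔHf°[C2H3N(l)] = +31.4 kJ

ΔH_rxn = 123.6 kJ

Products: 1·(+31.4) + 3/2·(+0.0) + 1/2·(+0.0) = +31.4
Reactants: 2·(+0.0) + 2·(-46.1) = -92.2
ΔH_rxn = (+31.4) − (-92.2) = 123.6 kJ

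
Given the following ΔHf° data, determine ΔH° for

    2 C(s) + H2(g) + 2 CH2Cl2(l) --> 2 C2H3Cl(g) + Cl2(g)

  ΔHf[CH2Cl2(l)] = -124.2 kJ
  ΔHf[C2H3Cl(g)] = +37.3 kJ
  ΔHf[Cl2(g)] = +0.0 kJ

ΔH°rxn = Σ nΔHf°(products) − Σ nΔHf°(reactants).
Products: 2·(+37.3) + 1·(+0.0) = +74.6
Reactants: 2·(+0.0) + 1·(+0.0) + 2·(-124.2) = -248.4
ΔH° = (+74.6) − (-248.4) = 323.0 kJ

ΔH° = 323.0 kJ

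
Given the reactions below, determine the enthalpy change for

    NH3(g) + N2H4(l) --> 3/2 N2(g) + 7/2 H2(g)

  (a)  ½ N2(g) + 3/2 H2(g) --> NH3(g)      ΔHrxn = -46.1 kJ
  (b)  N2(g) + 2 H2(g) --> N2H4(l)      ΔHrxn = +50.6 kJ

ΔHrxn = -4.5 kJ

(a) reversed (reverse to put NH3(g) on the reactant side): +46.1 kJ
(b) reversed (reverse to put N2H4(l) on the reactant side): -50.6 kJ
By Hess's law, ΔHrxn = (-1)·(-46.1) + (-1)·(+50.6) = -4.5 kJ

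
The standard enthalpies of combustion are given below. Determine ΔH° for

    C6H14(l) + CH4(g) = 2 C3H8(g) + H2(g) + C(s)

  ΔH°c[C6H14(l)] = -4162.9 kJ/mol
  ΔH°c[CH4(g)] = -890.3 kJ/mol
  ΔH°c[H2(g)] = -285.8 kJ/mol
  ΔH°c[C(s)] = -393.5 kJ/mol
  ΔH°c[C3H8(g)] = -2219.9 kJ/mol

ΔH° = 65.9 kJ/mol

With combustion enthalpies, reactants minus products:
= [1·(-4162.9) + 1·(-890.3)] − [2·(-2219.9) + 1·(-285.8) + 1·(-393.5)]
= 65.9 kJ/mol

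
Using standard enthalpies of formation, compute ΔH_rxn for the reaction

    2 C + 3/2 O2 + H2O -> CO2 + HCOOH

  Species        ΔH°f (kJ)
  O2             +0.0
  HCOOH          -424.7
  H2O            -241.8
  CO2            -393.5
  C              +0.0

Products: 1·(-393.5) + 1·(-424.7) = -818.2
Reactants: 2·(+0.0) + 3/2·(+0.0) + 1·(-241.8) = -241.8
ΔH_rxn = (-818.2) − (-241.8) = -576.4 kJ

ΔH_rxn = -576.4 kJ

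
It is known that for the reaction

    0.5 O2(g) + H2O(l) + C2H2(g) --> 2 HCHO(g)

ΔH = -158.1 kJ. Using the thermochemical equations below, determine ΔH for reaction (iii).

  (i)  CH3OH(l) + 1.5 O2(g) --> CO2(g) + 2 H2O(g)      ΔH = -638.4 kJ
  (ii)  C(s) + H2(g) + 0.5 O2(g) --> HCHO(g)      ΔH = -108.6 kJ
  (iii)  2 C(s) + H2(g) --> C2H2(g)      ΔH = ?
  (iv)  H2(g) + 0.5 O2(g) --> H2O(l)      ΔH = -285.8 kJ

(i): not needed (CH3OH(l) appears nowhere else).
(ii) × 2 (scale by 2 for the 2 HCHO(g)): (2)·(-108.6) = -217.2 kJ
(iii) reversed (C2H2(g) must end up as a reactant): contributes −x
(iv) reversed (reverse to put H2O(l) on the reactant side): +285.8 kJ
-158.1 = (-217.2) + (+285.8) − x
x = (-158.1 − (+68.6)) / (-1) = 226.7 kJ

ΔH = 226.7 kJ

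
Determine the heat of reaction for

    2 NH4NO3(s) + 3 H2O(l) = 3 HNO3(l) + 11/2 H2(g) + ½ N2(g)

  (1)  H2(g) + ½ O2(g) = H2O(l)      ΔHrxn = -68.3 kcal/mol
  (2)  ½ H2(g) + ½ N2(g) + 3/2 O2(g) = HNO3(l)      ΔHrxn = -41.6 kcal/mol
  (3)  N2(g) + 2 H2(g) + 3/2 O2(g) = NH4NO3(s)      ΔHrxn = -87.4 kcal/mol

(1) reversed and × 3: (-3)·(-68.3) = +204.9 kcal/mol
(2) × 3: (3)·(-41.6) = -124.8 kcal/mol
(3) reversed and × 2: (-2)·(-87.4) = +174.8 kcal/mol
ΔHrxn = (-3)·(-68.3) + (3)·(-41.6) + (-2)·(-87.4) = 254.9 kcal/mol

ΔHrxn = 254.9 kcal/mol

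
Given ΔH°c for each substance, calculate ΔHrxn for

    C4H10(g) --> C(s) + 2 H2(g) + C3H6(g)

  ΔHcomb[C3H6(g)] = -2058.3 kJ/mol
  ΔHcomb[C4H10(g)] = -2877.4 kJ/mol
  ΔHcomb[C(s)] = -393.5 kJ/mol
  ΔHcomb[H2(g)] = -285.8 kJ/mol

Using ΔH = Σ nΔHc°(reactants) − Σ nΔHc°(products):
= [1·(-2877.4)] − [1·(-393.5) + 2·(-285.8) + 1·(-2058.3)]
= 146.0 kJ/mol

ΔHrxn = 146.0 kJ/mol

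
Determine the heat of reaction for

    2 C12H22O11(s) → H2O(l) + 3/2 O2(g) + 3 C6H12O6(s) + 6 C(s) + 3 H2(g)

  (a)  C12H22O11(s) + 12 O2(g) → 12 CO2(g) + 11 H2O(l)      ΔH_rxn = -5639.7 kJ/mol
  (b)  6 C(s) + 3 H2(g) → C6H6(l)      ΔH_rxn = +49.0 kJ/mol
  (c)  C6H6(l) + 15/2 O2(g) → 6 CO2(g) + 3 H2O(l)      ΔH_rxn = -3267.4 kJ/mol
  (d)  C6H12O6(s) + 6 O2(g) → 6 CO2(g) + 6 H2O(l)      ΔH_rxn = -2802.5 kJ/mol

ΔH_rxn = 346.5 kJ/mol

(a) × 2: (2)·(-5639.7) = -11279.4 kJ/mol
(b) reversed: -49.0 kJ/mol
(c) reversed: +3267.4 kJ/mol
(d) reversed and × 3: (-3)·(-2802.5) = +8407.5 kJ/mol
ΔH_rxn = (-11279.4) + (-49.0) + (+3267.4) + (+8407.5) = 346.5 kJ/mol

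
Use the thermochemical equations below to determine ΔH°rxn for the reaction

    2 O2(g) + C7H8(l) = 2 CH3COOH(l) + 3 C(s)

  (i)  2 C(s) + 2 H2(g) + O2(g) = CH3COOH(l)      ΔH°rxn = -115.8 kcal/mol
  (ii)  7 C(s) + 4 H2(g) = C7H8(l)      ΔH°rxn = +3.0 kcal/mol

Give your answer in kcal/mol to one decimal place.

ΔH°rxn = -234.6 kcal/mol

(i) × 2 (scale by 2 for the 2 CH3COOH(l)): (2)·(-115.8) = -231.6 kcal/mol
(ii) reversed (reverse to put C7H8(l) on the reactant side): -3.0 kcal/mol
ΔH°rxn = (-231.6) + (-3.0) = -234.6 kcal/mol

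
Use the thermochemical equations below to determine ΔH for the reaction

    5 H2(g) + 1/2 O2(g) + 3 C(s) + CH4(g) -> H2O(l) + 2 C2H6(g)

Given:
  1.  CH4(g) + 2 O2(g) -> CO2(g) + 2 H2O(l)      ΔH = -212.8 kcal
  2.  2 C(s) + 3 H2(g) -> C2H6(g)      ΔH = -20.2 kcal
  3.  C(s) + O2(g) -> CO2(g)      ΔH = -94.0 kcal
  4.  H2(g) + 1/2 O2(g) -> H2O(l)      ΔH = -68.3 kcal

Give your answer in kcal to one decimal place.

ΔH = -90.9 kcal

eq. 1 as written (CH4(g) already on the reactant side): -212.8 kcal
eq. 2 × 2 (×2 to match 2 C2H6(g) in the target): (2)·(-20.2) = -40.4 kcal
eq. 3 reversed: +94.0 kcal
eq. 4 reversed: +68.3 kcal
ΔH = (-212.8) + (-40.4) + (+94.0) + (+68.3) = -90.9 kcal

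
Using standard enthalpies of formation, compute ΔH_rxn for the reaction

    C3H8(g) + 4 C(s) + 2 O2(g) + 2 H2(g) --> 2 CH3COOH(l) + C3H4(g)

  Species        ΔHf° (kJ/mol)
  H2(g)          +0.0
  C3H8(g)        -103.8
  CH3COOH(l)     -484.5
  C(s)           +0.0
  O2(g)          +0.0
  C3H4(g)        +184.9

ΔH_rxn = -680.3 kJ/mol

Products: 2·(-484.5) + 1·(+184.9) = -784.1
Reactants: 1·(-103.8) + 4·(+0.0) + 2·(+0.0) + 2·(+0.0) = -103.8
ΔH_rxn = (-784.1) − (-103.8) = -680.3 kJ/mol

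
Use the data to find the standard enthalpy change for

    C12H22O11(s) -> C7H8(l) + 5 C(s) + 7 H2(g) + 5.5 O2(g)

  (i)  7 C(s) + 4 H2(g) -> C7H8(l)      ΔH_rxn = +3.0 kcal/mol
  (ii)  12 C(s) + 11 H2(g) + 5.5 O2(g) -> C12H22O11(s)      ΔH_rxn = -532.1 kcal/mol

ΔH_rxn = 535.1 kcal/mol

(i) as written (C7H8(l) already on the product side): +3.0 kcal/mol
(ii) reversed (C12H22O11(s) must end up as a reactant): +532.1 kcal/mol
ΔH_rxn = (1)·(+3.0) + (-1)·(-532.1) = 535.1 kcal/mol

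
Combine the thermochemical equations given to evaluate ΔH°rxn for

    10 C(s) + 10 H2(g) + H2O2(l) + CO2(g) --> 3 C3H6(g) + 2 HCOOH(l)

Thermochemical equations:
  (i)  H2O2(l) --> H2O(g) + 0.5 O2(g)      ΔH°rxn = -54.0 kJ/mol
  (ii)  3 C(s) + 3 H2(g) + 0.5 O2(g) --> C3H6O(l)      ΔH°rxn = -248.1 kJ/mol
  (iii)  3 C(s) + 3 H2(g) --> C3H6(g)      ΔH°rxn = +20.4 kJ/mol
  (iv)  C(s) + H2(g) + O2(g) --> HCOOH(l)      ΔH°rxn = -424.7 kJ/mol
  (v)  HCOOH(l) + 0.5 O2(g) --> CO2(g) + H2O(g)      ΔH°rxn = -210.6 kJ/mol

(i) as written: -54.0 kJ/mol
(ii): not needed.
(iii) × 3: (3)·(+20.4) = +61.2 kJ/mol
(iv) as written: -424.7 kJ/mol
(v) reversed: +210.6 kJ/mol
ΔH°rxn = (-54.0) + (+61.2) + (-424.7) + (+210.6) = -206.9 kJ/mol

ΔH°rxn = -206.9 kJ/mol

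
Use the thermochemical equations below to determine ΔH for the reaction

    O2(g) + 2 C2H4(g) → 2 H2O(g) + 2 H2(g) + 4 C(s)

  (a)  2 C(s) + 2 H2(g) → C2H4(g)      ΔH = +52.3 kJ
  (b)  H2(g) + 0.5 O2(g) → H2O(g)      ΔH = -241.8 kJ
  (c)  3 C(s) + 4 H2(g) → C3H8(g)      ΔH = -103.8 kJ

(a) reversed and × 2 (C2H4(g) must end up as a reactant; ×2 to match 2 C2H4(g) in the target): (-2)·(+52.3) = -104.6 kJ
(b) × 2 (scale by 2 for the 2 H2O(g)): (2)·(-241.8) = -483.6 kJ
(c): not needed (C3H8(g) appears nowhere else).
By Hess's law, ΔH = (-104.6) + (-483.6) = -588.2 kJ

ΔH = -588.2 kJ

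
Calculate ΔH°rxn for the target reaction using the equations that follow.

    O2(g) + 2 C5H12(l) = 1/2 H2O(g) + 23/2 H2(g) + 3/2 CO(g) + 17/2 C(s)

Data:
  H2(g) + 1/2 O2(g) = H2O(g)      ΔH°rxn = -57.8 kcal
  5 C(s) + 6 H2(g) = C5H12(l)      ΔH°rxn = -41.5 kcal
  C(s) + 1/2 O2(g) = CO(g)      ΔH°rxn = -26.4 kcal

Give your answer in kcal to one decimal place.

equation 1 × 1/2: (1/2)·(-57.8) = -28.9 kcal
equation 2 reversed and × 2: (-2)·(-41.5) = +83.0 kcal
equation 3 × 3/2: (3/2)·(-26.4) = -39.6 kcal
ΔH°rxn = (-28.9) + (+83.0) + (-39.6) = 14.5 kcal

ΔH°rxn = 14.5 kcal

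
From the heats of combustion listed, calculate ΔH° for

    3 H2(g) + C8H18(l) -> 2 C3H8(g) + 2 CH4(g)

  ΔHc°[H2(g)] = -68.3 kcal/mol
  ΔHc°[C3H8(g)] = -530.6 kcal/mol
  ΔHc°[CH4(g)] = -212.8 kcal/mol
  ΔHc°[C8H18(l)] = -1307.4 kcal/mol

ΔH° = -25.5 kcal/mol

Using ΔH = Σ nΔHc°(reactants) − Σ nΔHc°(products):
= [3·(-68.3) + 1·(-1307.4)] − [2·(-530.6) + 2·(-212.8)]
= -25.5 kcal/mol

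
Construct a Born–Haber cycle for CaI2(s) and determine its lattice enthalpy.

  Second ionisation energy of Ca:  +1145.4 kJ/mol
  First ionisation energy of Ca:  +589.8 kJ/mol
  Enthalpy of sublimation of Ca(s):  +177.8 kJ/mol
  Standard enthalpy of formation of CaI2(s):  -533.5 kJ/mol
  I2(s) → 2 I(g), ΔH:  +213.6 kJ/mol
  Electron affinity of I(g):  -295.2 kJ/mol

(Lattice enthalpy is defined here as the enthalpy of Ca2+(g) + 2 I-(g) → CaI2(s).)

U = -2069.7 kJ/mol

ΔHf° = 1·ΔHsub + 1·(ΣIE) + 1·D(I2) + 2·EA + U
-533.5 = 1·(+177.8) + 1·(+1735.2) + 1·(+213.6) + 2·(-295.2) + U
U = -533.5 − (+1536.2) = -2069.7 kJ/mol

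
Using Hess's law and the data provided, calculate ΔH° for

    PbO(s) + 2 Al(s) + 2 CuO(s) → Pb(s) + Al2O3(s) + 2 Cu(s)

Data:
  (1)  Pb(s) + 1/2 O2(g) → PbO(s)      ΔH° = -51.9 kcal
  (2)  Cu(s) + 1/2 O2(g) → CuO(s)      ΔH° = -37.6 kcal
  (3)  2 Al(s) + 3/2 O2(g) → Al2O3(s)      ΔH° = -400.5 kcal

(1) reversed (PbO(s) must end up as a reactant): +51.9 kcal
(2) reversed and × 2 (reverse to put CuO(s) on the reactant side; scale by 2 for the 2 CuO(s)): (-2)·(-37.6) = +75.2 kcal
(3) as written (Al2O3(s) already on the product side): -400.5 kcal
Since enthalpy is a state function, ΔH° = (+51.9) + (+75.2) + (-400.5) = -273.4 kcal

ΔH° = -273.4 kcal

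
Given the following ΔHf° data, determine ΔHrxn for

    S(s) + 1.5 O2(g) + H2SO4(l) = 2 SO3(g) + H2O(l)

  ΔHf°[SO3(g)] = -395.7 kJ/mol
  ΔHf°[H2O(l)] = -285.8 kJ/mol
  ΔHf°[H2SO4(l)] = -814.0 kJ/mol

Products: 2·(-395.7) + 1·(-285.8) = -1077.2
Reactants: 1·(+0.0) + 3/2·(+0.0) + 1·(-814.0) = -814.0
ΔHrxn = (-1077.2) − (-814.0) = -263.2 kJ/mol

ΔHrxn = -263.2 kJ/mol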